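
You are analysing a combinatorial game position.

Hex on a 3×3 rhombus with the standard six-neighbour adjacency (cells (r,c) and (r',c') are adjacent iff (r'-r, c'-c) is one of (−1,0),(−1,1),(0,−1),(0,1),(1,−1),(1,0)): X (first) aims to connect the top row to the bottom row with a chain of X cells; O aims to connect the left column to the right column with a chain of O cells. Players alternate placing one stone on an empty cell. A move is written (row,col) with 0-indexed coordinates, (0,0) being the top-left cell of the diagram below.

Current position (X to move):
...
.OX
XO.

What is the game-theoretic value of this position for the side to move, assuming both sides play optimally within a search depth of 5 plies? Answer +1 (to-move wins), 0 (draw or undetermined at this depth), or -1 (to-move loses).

ply 1, X at .../.OX/XO. | (0,0)=-1→X../.OX/XO.; (0,1)=-1→.X./.OX/XO.; (0,2)=+1→..X/.OX/XO.*; (1,0)=+1→.../XOX/XO.; (2,2)=+1→.../.OX/XOX
ply 2, O at ..X/.OX/XO. | (0,0)=-1→O.X/.OX/XO.*; (0,1)=-1→.OX/.OX/XO.; (1,0)=-1→..X/OOX/XO.; (2,2)=-1→..X/.OX/XOO
ply 3, X at O.X/.OX/XO. | (0,1)=+1→OXX/.OX/XO.*; (1,0)=+1→O.X/XOX/XO.; (2,2)=+1→O.X/.OX/XOX
ply 4, O at OXX/.OX/XO. | (1,0)=-1→OXX/OOX/XO.*; (2,2)=-1→OXX/.OX/XOO
ply 5, X at OXX/OOX/XO. | (2,2)=+1→OXX/OOX/XOX*
ply 6: OXX/OOX/XOX is terminal -1 (O); from .../.OX/XO. depth 5

value(.../.OX/XO., X) = +1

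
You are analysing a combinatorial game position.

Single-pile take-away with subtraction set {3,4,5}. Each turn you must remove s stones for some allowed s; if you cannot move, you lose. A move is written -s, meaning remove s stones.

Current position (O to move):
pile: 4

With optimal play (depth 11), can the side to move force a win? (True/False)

O winning at [4]: True

p1 O@[4]: -3[1]+1* -4[0]+1
p2 X@[1] terminal -1; root [4] d11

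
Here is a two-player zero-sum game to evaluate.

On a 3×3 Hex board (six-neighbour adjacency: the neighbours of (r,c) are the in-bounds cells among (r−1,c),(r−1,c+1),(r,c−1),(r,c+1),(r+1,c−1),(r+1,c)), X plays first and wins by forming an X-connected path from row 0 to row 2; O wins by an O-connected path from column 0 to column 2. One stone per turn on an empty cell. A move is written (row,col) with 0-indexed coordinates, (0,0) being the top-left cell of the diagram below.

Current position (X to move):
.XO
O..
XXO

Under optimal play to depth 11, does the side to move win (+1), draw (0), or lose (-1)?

value(.XO/O../XXO, X) = +1

[.XO/O../XXO] X move#1: (0,0):-1/XXO/O../XXO, (1,1):+1/.XO/OX./XXO*, (1,2):-1/.XO/O.X/XXO
[.XO/OX./XXO] end (terminal -1, O#2); searched .XO/O../XXO to 11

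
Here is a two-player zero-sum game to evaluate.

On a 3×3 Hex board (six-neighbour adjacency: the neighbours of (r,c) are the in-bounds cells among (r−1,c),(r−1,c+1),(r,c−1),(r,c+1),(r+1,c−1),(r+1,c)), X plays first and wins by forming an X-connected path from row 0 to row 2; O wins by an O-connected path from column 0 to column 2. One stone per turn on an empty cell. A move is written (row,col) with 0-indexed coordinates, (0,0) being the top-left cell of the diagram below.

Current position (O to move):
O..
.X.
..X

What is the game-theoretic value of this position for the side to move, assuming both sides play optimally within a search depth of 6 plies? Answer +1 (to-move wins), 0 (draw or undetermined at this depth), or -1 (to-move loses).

value(O../.X./..X, O) = -1

p1 O@[O../.X./..X]: (0,1)[OO./.X./..X]-1* (0,2)[O.O/.X./..X]-1 (1,0)[O../OX./..X]-1 (1,2)[O../.XO/..X]-1 (2,0)[O../.X./O.X]-1 (2,1)[O../.X./.OX]-1
p2 X@[OO./.X./..X]: (0,2)[OOX/.X./..X]+1* (1,0)[OO./XX./..X]-1 (1,2)[OO./.XX/..X]-1 (2,0)[OO./.X./X.X]-1 (2,1)[OO./.X./.XX]-1
p3 O@[OOX/.X./..X]: (1,0)[OOX/OX./..X]-1* (1,2)[OOX/.XO/..X]-1 (2,0)[OOX/.X./O.X]-1 (2,1)[OOX/.X./.OX]-1
p4 X@[OOX/OX./..X]: (1,2)[OOX/OXX/..X]+1* (2,0)[OOX/OX./X.X]+1 (2,1)[OOX/OX./.XX]+1
p5 O@[OOX/OXX/..X] terminal -1; root [O../.X./..X] d6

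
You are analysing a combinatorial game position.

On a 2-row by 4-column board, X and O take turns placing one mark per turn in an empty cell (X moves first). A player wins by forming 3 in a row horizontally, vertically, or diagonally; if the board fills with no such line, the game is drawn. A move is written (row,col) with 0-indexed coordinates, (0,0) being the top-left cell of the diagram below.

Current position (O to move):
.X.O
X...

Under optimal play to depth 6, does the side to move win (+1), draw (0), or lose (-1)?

ply 1, O at .X.O/X... | (0,0)=+0→OX.O/X...*; (0,2)=+0→.XOO/X...; (1,1)=+0→.X.O/XO..; (1,2)=+0→.X.O/X.O.; (1,3)=+0→.X.O/X..O
ply 2, X at OX.O/X... | (0,2)=+0→OXXO/X...*; (1,1)=+0→OX.O/XX..; (1,2)=+0→OX.O/X.X.; (1,3)=+0→OX.O/X..X
ply 3, O at OXXO/X... | (1,1)=+0→OXXO/XO..*; (1,2)=+0→OXXO/X.O.; (1,3)=+0→OXXO/X..O
ply 4, X at OXXO/XO.. | (1,2)=+0→OXXO/XOX.*; (1,3)=+0→OXXO/XO.X
ply 5, O at OXXO/XOX. | (1,3)=+0→OXXO/XOXO*
ply 6: OXXO/XOXO is terminal +0 (X); from .X.O/X... depth 6

value(.X.O/X..., O) = 0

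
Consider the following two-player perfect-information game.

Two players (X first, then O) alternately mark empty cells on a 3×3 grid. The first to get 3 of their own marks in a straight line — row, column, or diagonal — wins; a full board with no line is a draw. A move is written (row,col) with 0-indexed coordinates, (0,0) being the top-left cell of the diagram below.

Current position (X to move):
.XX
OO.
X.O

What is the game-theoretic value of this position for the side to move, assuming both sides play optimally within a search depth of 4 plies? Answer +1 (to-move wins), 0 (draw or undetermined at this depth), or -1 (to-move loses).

ply 1, X at .XX/OO./X.O | (0,0)=+1→XXX/OO./X.O*; (1,2)=-1→.XX/OOX/X.O; (2,1)=-1→.XX/OO./XXO
ply 2: XXX/OO./X.O is terminal -1 (O); from .XX/OO./X.O depth 4

value(.XX/OO./X.O, X) = +1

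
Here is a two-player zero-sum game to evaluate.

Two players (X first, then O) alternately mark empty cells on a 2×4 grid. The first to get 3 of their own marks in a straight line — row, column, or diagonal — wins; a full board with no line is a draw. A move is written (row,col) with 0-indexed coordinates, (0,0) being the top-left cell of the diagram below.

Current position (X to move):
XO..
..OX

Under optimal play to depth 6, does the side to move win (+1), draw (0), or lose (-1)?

value(XO../..OX, X) = 0

p1 X@[XO../..OX]: (0,2)[XOX./..OX]+0* (0,3)[XO.X/..OX]+0 (1,0)[XO../X.OX]+0 (1,1)[XO../.XOX]+0
p2 O@[XOX./..OX]: (0,3)[XOXO/..OX]+0* (1,0)[XOX./O.OX]+0 (1,1)[XOX./.OOX]+0
p3 X@[XOXO/..OX]: (1,0)[XOXO/X.OX]+0* (1,1)[XOXO/.XOX]+0
p4 O@[XOXO/X.OX]: (1,1)[XOXO/XOOX]+0*
p5 X@[XOXO/XOOX] terminal +0; root [XO../..OX] d6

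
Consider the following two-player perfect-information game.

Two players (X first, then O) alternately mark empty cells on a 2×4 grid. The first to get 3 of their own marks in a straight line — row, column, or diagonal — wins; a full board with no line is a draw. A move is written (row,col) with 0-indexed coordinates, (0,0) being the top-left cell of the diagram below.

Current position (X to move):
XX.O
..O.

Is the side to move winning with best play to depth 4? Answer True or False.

X winning at [XX.O/..O.]: True

ply 1, X at XX.O/..O. | (0,2)=+1→XXXO/..O.*; (1,0)=+0→XX.O/X.O.; (1,1)=+0→XX.O/.XO.; (1,3)=+0→XX.O/..OX
ply 2: XXXO/..O. is terminal -1 (O); from XX.O/..O. depth 4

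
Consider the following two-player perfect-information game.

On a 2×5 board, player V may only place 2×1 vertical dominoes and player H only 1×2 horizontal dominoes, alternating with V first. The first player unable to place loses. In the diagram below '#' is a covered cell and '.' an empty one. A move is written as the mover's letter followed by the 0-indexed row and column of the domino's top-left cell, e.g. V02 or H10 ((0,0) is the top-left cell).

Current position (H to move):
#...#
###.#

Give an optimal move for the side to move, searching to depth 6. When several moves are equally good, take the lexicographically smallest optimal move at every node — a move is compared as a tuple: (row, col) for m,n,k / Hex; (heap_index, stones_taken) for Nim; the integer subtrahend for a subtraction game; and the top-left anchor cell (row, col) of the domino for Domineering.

H's best at [#...#/###.#]: H02

ply 1, H at #...#/###.# | H01=-1→###.#/###.#; H02=+1→#.###/###.#*
ply 2: #.###/###.# is terminal -1 (V); from #...#/###.# depth 6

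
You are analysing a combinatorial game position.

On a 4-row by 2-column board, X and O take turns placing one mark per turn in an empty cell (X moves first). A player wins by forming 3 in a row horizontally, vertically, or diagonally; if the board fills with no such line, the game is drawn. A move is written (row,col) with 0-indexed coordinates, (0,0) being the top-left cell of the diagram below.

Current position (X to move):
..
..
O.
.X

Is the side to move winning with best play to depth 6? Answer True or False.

X winning at [../../O./.X]: False

[../../O./.X] X move#1: (0,0):+0/X./../O./.X*, (0,1):-1/.X/../O./.X, (1,0):+0/../X./O./.X, (1,1):+0/../.X/O./.X, (2,1):+0/../../OX/.X, (3,0):+0/../../O./XX
[X./../O./.X] O move#2: (0,1):+0/XO/../O./.X*, (1,0):+0/X./O./O./.X, (1,1):+0/X./.O/O./.X, (2,1):+0/X./../OO/.X, (3,0):+0/X./../O./OX
[XO/../O./.X] X move#3: (1,0):+0/XO/X./O./.X*, (1,1):+0/XO/.X/O./.X, (2,1):+0/XO/../OX/.X, (3,0):+0/XO/../O./XX
[XO/X./O./.X] O move#4: (1,1):+0/XO/XO/O./.X*, (2,1):+0/XO/X./OO/.X, (3,0):+0/XO/X./O./OX
[XO/XO/O./.X] X move#5: (2,1):+0/XO/XO/OX/.X*, (3,0):-1/XO/XO/O./XX
[XO/XO/OX/.X] O move#6: (3,0):+0/XO/XO/OX/OX*
[XO/XO/OX/OX] end (terminal +0, X#7); searched ../../O./.X to 6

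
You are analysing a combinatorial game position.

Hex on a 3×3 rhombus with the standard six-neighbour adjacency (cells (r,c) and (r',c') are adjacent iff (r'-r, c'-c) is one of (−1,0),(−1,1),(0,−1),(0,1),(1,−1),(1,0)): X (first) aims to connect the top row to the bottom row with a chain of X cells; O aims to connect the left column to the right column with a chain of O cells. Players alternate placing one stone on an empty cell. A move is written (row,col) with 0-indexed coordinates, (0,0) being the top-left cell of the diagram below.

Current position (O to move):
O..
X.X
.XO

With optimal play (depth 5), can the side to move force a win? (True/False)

[O../X.X/.XO] O move#1: (0,1):-1/OO./X.X/.XO*, (0,2):-1/O.O/X.X/.XO, (1,1):-1/O../XOX/.XO, (2,0):-1/O../X.X/OXO
[OO./X.X/.XO] X move#2: (0,2):+1/OOX/X.X/.XO*, (1,1):-1/OO./XXX/.XO, (2,0):-1/OO./X.X/XXO
[OOX/X.X/.XO] end (terminal -1, O#3); searched O../X.X/.XO to 5

O winning at [O../X.X/.XO]: False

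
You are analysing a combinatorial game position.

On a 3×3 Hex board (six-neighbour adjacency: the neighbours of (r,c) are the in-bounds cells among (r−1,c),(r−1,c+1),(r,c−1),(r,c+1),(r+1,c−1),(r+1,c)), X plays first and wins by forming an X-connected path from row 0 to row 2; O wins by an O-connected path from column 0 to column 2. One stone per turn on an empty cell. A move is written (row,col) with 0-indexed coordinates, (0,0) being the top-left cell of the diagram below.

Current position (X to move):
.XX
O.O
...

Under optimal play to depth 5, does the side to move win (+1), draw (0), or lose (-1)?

value(.XX/O.O/..., X) = +1

[.XX/O.O/...] X move#1: (0,0):-1/XXX/O.O/..., (1,1):+1/.XX/OXO/...*, (2,0):-1/.XX/O.O/X.., (2,1):-1/.XX/O.O/.X., (2,2):-1/.XX/O.O/..X
[.XX/OXO/...] O move#2: (0,0):-1/OXX/OXO/...*, (2,0):-1/.XX/OXO/O.., (2,1):-1/.XX/OXO/.O., (2,2):-1/.XX/OXO/..O
[OXX/OXO/...] X move#3: (2,0):+1/OXX/OXO/X..*, (2,1):+1/OXX/OXO/.X., (2,2):+1/OXX/OXO/..X
[OXX/OXO/X..] end (terminal -1, O#4); searched .XX/O.O/... to 5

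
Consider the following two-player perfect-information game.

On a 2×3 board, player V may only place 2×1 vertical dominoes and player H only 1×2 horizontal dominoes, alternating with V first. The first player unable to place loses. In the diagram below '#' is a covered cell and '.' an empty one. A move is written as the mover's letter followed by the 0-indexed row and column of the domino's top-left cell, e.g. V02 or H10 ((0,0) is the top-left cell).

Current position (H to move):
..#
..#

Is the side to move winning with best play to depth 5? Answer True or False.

ply 1, H at ..#/..# | H00=+1→###/..#*; H10=+1→..#/###
ply 2: ###/..# is terminal -1 (V); from ..#/..# depth 5

H winning at [..#/..#]: True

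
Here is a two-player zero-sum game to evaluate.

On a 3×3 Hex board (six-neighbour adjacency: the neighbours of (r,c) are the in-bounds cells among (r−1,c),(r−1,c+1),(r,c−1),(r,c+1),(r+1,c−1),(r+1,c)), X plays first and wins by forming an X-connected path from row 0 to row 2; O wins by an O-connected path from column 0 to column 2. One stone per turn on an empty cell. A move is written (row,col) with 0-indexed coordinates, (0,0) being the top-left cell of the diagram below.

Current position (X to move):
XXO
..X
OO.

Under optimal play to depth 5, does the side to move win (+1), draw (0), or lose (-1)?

value(XXO/..X/OO., X) = -1

[XXO/..X/OO.] X move#1: (1,0):-1/XXO/X.X/OO.*, (1,1):-1/XXO/.XX/OO., (2,2):-1/XXO/..X/OOX
[XXO/X.X/OO.] O move#2: (1,1):+1/XXO/XOX/OO.*, (2,2):+1/XXO/X.X/OOO
[XXO/XOX/OO.] end (terminal -1, X#3); searched XXO/..X/OO. to 5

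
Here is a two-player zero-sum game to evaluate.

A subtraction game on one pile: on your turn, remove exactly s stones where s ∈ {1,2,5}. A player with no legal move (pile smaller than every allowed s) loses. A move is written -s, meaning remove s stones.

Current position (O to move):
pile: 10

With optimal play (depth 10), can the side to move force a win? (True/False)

ply 1, O at 10 | -1=+1→9*; -2=-1→8; -5=-1→5
ply 2, X at 9 | -1=-1→8*; -2=-1→7; -5=-1→4
ply 3, O at 8 | -1=-1→7; -2=+1→6*; -5=+1→3
ply 4, X at 6 | -1=-1→5*; -2=-1→4; -5=-1→1
ply 5, O at 5 | -1=-1→4; -2=+1→3*; -5=+1→0
ply 6, X at 3 | -1=-1→2*; -2=-1→1
ply 7, O at 2 | -1=-1→1; -2=+1→0*
ply 8: 0 is terminal -1 (X); from 10 depth 10

O winning at [10]: True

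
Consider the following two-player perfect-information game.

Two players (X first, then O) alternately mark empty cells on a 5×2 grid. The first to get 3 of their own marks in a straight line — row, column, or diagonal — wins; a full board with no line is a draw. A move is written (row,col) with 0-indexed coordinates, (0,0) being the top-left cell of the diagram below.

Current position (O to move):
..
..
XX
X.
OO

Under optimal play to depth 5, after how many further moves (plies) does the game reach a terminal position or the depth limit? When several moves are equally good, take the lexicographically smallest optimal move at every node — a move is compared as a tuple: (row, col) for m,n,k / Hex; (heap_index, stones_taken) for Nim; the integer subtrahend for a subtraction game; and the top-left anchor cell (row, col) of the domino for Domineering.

PV length from [../../XX/X./OO]: 4 plies

p1 O@[../../XX/X./OO]: (0,0)[O./../XX/X./OO]-1* (0,1)[.O/../XX/X./OO]-1 (1,0)[../O./XX/X./OO]-1 (1,1)[../.O/XX/X./OO]-1 (3,1)[../../XX/XO/OO]-1
p2 X@[O./../XX/X./OO]: (0,1)[OX/../XX/X./OO]+1* (1,0)[O./X./XX/X./OO]+1 (1,1)[O./.X/XX/X./OO]+1 (3,1)[O./../XX/XX/OO]+1
p3 O@[OX/../XX/X./OO]: (1,0)[OX/O./XX/X./OO]-1* (1,1)[OX/.O/XX/X./OO]-1 (3,1)[OX/../XX/XO/OO]-1
p4 X@[OX/O./XX/X./OO]: (1,1)[OX/OX/XX/X./OO]+1* (3,1)[OX/O./XX/XX/OO]+0
p5 O@[OX/OX/XX/X./OO] terminal -1; root [../../XX/X./OO] d5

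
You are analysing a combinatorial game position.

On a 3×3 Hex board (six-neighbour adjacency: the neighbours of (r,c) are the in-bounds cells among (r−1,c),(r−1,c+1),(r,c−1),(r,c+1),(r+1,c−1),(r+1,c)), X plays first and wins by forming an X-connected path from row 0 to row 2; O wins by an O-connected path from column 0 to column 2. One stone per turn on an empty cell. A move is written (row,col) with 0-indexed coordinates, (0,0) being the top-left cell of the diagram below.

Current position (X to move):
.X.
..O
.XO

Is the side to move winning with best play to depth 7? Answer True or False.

p1 X@[.X./..O/.XO]: (0,0)[XX./..O/.XO]-1 (0,2)[.XX/..O/.XO]-1 (1,0)[.X./X.O/.XO]+1* (1,1)[.X./.XO/.XO]+1 (2,0)[.X./..O/XXO]+1
p2 O@[.X./X.O/.XO]: (0,0)[OX./X.O/.XO]-1* (0,2)[.XO/X.O/.XO]-1 (1,1)[.X./XOO/.XO]-1 (2,0)[.X./X.O/OXO]-1
p3 X@[OX./X.O/.XO]: (0,2)[OXX/X.O/.XO]+1* (1,1)[OX./XXO/.XO]+1 (2,0)[OX./X.O/XXO]+1
p4 O@[OXX/X.O/.XO]: (1,1)[OXX/XOO/.XO]-1* (2,0)[OXX/X.O/OXO]-1
p5 X@[OXX/XOO/.XO]: (2,0)[OXX/XOO/XXO]+1*
p6 O@[OXX/XOO/XXO] terminal -1; root [.X./..O/.XO] d7

X winning at [.X./..O/.XO]: True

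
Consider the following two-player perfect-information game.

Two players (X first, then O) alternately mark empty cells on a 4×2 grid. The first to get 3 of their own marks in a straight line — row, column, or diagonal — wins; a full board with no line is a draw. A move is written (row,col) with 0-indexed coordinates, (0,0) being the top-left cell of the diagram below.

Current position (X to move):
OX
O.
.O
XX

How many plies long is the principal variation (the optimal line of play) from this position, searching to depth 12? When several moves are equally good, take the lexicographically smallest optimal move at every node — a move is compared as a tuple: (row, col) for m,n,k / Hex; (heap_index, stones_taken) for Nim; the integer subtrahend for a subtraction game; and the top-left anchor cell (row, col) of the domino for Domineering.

[OX/O./.O/XX] X move#1: (1,1):-1/OX/OX/.O/XX, (2,0):+0/OX/O./XO/XX*
[OX/O./XO/XX] O move#2: (1,1):+0/OX/OO/XO/XX*
[OX/OO/XO/XX] end (terminal +0, X#3); searched OX/O./.O/XX to 12

PV length from [OX/O./.O/XX]: 2 plies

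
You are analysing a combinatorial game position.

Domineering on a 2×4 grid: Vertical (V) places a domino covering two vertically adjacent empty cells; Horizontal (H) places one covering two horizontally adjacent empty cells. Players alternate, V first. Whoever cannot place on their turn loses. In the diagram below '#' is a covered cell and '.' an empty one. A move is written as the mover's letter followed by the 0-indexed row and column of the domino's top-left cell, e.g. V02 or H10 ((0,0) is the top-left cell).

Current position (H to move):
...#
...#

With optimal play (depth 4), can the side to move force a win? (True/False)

p1 H@[...#/...#]: H00[##.#/...#]+1* H01[.###/...#]+1 H10[...#/##.#]+1 H11[...#/.###]+1
p2 V@[##.#/...#]: V02[####/..##]-1*
p3 H@[####/..##]: H10[####/####]+1*
p4 V@[####/####] terminal -1; root [...#/...#] d4

H winning at [...#/...#]: True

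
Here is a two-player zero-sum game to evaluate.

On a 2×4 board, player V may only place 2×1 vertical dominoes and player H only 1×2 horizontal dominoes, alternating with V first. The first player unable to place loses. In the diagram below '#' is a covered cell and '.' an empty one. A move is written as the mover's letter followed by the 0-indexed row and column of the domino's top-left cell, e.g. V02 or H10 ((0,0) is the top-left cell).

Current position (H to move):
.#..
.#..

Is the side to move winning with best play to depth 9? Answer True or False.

p1 H@[.#../.#..]: H02[.###/.#..]+1* H12[.#../.###]+1
p2 V@[.###/.#..]: V00[####/##..]-1*
p3 H@[####/##..]: H12[####/####]+1*
p4 V@[####/####] terminal -1; root [.#../.#..] d9

H winning at [.#../.#..]: True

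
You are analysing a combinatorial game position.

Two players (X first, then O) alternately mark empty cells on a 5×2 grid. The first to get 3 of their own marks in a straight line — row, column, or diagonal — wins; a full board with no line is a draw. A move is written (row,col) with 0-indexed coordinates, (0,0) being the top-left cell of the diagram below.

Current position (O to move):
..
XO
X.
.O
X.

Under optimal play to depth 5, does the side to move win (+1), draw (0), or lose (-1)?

value(../XO/X./.O/X., O) = +1

[../XO/X./.O/X.] O move#1: (0,0):-1/O./XO/X./.O/X., (0,1):-1/.O/XO/X./.O/X., (2,1):+1/../XO/XO/.O/X.*, (3,0):-1/../XO/X./OO/X., (4,1):-1/../XO/X./.O/XO
[../XO/XO/.O/X.] end (terminal -1, X#2); searched ../XO/X./.O/X. to 5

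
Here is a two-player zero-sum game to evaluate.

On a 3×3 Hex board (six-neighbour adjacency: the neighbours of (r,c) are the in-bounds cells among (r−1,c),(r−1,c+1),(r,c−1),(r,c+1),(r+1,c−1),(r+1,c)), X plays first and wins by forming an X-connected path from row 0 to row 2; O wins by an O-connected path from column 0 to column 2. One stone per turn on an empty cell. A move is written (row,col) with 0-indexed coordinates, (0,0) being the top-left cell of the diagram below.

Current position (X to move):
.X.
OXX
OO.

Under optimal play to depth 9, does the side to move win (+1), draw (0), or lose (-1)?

value(.X./OXX/OO., X) = +1

[.X./OXX/OO.] X move#1: (0,0):-1/XX./OXX/OO., (0,2):-1/.XX/OXX/OO., (2,2):+1/.X./OXX/OOX*
[.X./OXX/OOX] end (terminal -1, O#2); searched .X./OXX/OO. to 9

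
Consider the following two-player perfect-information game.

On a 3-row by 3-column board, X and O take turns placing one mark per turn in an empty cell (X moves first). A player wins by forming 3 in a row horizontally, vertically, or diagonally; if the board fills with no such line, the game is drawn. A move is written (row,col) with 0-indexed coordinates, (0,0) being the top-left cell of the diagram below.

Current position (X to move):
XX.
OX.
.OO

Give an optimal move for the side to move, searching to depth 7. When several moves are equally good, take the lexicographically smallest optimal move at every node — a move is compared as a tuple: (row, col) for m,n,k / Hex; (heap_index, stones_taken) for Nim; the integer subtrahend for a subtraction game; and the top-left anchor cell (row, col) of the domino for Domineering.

[XX./OX./.OO] X move#1: (0,2):+1/XXX/OX./.OO*, (1,2):-1/XX./OXX/.OO, (2,0):+0/XX./OX./XOO
[XXX/OX./.OO] end (terminal -1, O#2); searched XX./OX./.OO to 7

X's best at [XX./OX./.OO]: (0,2)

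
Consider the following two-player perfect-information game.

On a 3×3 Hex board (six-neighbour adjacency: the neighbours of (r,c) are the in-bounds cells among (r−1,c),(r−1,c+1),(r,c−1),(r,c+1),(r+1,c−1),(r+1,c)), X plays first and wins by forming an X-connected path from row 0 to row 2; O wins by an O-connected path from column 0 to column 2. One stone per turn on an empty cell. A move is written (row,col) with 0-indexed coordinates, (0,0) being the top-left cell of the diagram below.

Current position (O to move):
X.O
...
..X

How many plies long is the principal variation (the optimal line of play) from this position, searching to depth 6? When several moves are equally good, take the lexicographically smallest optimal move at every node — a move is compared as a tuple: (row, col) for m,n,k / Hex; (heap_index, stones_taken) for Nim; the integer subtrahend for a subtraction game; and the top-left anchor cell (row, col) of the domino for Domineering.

PV length from [X.O/.../..X]: 3 plies

[X.O/.../..X] O move#1: (0,1):-1/XOO/.../..X, (1,0):+1/X.O/O../..X*, (1,1):+1/X.O/.O./..X, (1,2):-1/X.O/..O/..X, (2,0):-1/X.O/.../O.X, (2,1):-1/X.O/.../.OX
[X.O/O../..X] X move#2: (0,1):-1/XXO/O../..X*, (1,1):-1/X.O/OX./..X, (1,2):-1/X.O/O.X/..X, (2,0):-1/X.O/O../X.X, (2,1):-1/X.O/O../.XX
[XXO/O../..X] O move#3: (1,1):+1/XXO/OO./..X*, (1,2):-1/XXO/O.O/..X, (2,0):-1/XXO/O../O.X, (2,1):-1/XXO/O../.OX
[XXO/OO./..X] end (terminal -1, X#4); searched X.O/.../..X to 6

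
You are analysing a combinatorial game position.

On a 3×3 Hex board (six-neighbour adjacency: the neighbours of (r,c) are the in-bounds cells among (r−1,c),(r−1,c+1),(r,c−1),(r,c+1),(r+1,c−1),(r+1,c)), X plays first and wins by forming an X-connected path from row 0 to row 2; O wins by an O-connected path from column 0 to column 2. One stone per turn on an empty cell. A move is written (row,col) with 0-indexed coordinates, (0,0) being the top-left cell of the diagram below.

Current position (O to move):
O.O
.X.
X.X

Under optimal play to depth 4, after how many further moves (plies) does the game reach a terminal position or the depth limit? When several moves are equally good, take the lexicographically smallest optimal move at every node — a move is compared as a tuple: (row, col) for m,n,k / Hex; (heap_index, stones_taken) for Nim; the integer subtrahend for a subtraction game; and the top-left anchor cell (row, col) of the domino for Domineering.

p1 O@[O.O/.X./X.X]: (0,1)[OOO/.X./X.X]+1* (1,0)[O.O/OX./X.X]-1 (1,2)[O.O/.XO/X.X]-1 (2,1)[O.O/.X./XOX]-1
p2 X@[OOO/.X./X.X] terminal -1; root [O.O/.X./X.X] d4

PV length from [O.O/.X./X.X]: 1 ply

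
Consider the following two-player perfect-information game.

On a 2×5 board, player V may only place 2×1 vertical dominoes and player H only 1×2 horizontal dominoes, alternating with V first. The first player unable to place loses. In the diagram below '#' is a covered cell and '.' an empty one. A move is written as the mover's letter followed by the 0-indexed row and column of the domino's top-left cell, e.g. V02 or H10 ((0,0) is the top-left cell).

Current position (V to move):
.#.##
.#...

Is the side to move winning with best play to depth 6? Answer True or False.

[.#.##/.#...] V move#1: V00:-1/##.##/##..., V02:+1/.####/.##..*
[.####/.##..] H move#2: H13:-1/.####/.####*
[.####/.####] V move#3: V00:+1/#####/#####*
[#####/#####] end (terminal -1, H#4); searched .#.##/.#... to 6

V winning at [.#.##/.#...]: True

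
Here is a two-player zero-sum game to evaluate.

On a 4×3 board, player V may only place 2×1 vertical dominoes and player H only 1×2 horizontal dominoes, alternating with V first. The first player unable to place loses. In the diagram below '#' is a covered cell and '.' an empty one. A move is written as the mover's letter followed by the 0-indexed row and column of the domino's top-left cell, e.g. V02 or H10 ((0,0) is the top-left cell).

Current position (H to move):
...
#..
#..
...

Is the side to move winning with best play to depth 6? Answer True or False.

p1 H@[.../#../#../...]: H00[##./#../#../...]-1* H01[.##/#../#../...]-1 H11[.../###/#../...]-1 H21[.../#../###/...]-1 H30[.../#../#../##.]-1 H31[.../#../#../.##]-1
p2 V@[##./#../#../...]: V02[###/#.#/#../...]-1 V11[##./##./##./...]+1* V12[##./#.#/#.#/...]+1 V21[##./#../##./.#.]+1 V22[##./#../#.#/..#]+1
p3 H@[##./##./##./...]: H30[##./##./##./##.]-1* H31[##./##./##./.##]-1
p4 V@[##./##./##./##.]: V02[###/###/##./##.]+1* V12[##./###/###/##.]+1 V22[##./##./###/###]+1
p5 H@[###/###/##./##.] terminal -1; root [.../#../#../...] d6

H winning at [.../#../#../...]: False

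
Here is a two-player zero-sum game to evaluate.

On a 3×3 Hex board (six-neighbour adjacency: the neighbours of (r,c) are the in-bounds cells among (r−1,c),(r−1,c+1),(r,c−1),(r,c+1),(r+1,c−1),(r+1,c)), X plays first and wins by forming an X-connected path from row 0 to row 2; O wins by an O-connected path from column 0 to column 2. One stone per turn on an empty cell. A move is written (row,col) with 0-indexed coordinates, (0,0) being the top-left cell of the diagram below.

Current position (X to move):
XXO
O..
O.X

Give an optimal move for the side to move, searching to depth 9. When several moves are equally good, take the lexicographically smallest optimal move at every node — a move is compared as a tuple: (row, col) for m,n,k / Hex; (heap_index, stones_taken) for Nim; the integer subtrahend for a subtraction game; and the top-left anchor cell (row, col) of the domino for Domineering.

X's best at [XXO/O../O.X]: (1,1)

[XXO/O../O.X] X move#1: (1,1):+1/XXO/OX./O.X*, (1,2):-1/XXO/O.X/O.X, (2,1):-1/XXO/O../OXX
[XXO/OX./O.X] O move#2: (1,2):-1/XXO/OXO/O.X*, (2,1):-1/XXO/OX./OOX
[XXO/OXO/O.X] X move#3: (2,1):+1/XXO/OXO/OXX*
[XXO/OXO/OXX] end (terminal -1, O#4); searched XXO/O../O.X to 9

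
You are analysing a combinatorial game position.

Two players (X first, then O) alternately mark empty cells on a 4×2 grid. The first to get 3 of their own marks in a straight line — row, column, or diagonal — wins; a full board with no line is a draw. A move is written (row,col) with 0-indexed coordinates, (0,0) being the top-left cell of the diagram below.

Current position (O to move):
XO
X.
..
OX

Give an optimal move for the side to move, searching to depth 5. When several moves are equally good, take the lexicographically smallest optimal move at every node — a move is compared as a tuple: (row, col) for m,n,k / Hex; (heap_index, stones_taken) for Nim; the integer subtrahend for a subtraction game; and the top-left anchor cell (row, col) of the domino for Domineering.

O's best at [XO/X./../OX]: (2,0)

p1 O@[XO/X./../OX]: (1,1)[XO/XO/../OX]-1 (2,0)[XO/X./O./OX]+0* (2,1)[XO/X./.O/OX]-1
p2 X@[XO/X./O./OX]: (1,1)[XO/XX/O./OX]+0* (2,1)[XO/X./OX/OX]+0
p3 O@[XO/XX/O./OX]: (2,1)[XO/XX/OO/OX]+0*
p4 X@[XO/XX/OO/OX] terminal +0; root [XO/X./../OX] d5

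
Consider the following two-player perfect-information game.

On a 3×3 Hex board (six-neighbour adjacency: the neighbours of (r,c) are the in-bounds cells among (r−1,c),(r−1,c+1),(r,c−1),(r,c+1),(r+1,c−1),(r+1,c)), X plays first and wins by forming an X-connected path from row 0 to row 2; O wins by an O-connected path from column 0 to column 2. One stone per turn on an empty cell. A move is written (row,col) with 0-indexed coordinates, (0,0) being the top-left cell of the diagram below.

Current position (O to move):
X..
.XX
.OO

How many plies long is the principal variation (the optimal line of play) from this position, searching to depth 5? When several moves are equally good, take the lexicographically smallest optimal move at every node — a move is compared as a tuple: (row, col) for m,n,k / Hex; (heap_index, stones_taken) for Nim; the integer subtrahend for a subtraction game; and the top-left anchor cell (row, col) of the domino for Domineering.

p1 O@[X../.XX/.OO]: (0,1)[XO./.XX/.OO]-1 (0,2)[X.O/.XX/.OO]-1 (1,0)[X../OXX/.OO]-1 (2,0)[X../.XX/OOO]+1*
p2 X@[X../.XX/OOO] terminal -1; root [X../.XX/.OO] d5

PV length from [X../.XX/.OO]: 1 ply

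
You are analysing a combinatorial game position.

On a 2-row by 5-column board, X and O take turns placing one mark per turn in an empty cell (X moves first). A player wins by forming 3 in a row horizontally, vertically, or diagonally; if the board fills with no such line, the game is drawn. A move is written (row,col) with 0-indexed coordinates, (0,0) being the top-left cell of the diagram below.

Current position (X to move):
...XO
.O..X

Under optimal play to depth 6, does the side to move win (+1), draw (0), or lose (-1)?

ply 1, X at ...XO/.O..X | (0,0)=-1→X..XO/.O..X; (0,1)=+0→.X.XO/.O..X*; (0,2)=+0→..XXO/.O..X; (1,0)=+0→...XO/XO..X; (1,2)=+0→...XO/.OX.X; (1,3)=+0→...XO/.O.XX
ply 2, O at .X.XO/.O..X | (0,0)=-1→OX.XO/.O..X; (0,2)=+0→.XOXO/.O..X*; (1,0)=-1→.X.XO/OO..X; (1,2)=-1→.X.XO/.OO.X; (1,3)=-1→.X.XO/.O.OX
ply 3, X at .XOXO/.O..X | (0,0)=-1→XXOXO/.O..X; (1,0)=+0→.XOXO/XO..X*; (1,2)=+0→.XOXO/.OX.X; (1,3)=+0→.XOXO/.O.XX
ply 4, O at .XOXO/XO..X | (0,0)=+0→OXOXO/XO..X*; (1,2)=+0→.XOXO/XOO.X; (1,3)=+0→.XOXO/XO.OX
ply 5, X at OXOXO/XO..X | (1,2)=+0→OXOXO/XOX.X*; (1,3)=+0→OXOXO/XO.XX
ply 6, O at OXOXO/XOX.X | (1,3)=+0→OXOXO/XOXOX*
ply 7: OXOXO/XOXOX is terminal +0 (X); from ...XO/.O..X depth 6

value(...XO/.O..X, X) = 0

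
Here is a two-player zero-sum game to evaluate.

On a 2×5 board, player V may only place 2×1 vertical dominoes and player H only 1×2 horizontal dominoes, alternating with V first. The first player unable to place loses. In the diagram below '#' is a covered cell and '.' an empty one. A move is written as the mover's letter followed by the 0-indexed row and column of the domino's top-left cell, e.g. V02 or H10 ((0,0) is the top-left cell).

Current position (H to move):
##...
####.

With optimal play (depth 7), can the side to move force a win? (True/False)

H winning at [##.../####.]: True

[##.../####.] H move#1: H02:-1/####./####., H03:+1/##.##/####.*
[##.##/####.] end (terminal -1, V#2); searched ##.../####. to 7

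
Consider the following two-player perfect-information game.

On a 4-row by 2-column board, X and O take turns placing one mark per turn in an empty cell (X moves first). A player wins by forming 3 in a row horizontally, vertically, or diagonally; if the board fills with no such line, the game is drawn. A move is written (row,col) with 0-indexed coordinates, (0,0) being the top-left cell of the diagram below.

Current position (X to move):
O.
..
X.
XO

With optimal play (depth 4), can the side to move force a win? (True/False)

X winning at [O./../X./XO]: True

ply 1, X at O./../X./XO | (0,1)=+0→OX/../X./XO; (1,0)=+1→O./X./X./XO*; (1,1)=+0→O./.X/X./XO; (2,1)=+0→O./../XX/XO
ply 2: O./X./X./XO is terminal -1 (O); from O./../X./XO depth 4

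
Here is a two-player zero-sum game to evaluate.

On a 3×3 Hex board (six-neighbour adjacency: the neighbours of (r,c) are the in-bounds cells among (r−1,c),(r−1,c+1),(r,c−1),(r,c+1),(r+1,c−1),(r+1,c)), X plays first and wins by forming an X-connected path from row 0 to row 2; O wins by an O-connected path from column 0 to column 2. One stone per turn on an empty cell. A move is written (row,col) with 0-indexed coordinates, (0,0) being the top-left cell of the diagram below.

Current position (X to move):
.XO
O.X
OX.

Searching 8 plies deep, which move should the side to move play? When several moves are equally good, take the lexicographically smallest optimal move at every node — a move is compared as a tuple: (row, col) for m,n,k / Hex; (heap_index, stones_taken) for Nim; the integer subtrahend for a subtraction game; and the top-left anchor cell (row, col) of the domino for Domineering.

[.XO/O.X/OX.] X move#1: (0,0):-1/XXO/O.X/OX., (1,1):+1/.XO/OXX/OX.*, (2,2):-1/.XO/O.X/OXX
[.XO/OXX/OX.] end (terminal -1, O#2); searched .XO/O.X/OX. to 8

X's best at [.XO/O.X/OX.]: (1,1)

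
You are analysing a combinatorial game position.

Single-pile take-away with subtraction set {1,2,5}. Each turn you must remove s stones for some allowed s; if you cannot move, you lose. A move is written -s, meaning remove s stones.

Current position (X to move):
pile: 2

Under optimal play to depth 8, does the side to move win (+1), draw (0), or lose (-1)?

p1 X@[2]: -1[1]-1 -2[0]+1*
p2 O@[0] terminal -1; root [2] d8

value(2, X) = +1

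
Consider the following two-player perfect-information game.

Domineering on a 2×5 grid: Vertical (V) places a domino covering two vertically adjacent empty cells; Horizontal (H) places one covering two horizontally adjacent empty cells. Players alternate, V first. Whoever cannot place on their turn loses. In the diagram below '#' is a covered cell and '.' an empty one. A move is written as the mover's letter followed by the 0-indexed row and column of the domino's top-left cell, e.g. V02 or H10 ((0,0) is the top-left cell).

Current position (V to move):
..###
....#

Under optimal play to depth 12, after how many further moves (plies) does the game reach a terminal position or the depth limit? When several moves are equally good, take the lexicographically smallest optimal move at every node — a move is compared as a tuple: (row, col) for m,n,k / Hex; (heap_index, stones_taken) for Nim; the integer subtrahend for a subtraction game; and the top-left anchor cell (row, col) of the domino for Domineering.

[..###/....#] V move#1: V00:-1/#.###/#...#, V01:+1/.####/.#..#*
[.####/.#..#] H move#2: H12:-1/.####/.####*
[.####/.####] V move#3: V00:+1/#####/#####*
[#####/#####] end (terminal -1, H#4); searched ..###/....# to 12

PV length from [..###/....#]: 3 plies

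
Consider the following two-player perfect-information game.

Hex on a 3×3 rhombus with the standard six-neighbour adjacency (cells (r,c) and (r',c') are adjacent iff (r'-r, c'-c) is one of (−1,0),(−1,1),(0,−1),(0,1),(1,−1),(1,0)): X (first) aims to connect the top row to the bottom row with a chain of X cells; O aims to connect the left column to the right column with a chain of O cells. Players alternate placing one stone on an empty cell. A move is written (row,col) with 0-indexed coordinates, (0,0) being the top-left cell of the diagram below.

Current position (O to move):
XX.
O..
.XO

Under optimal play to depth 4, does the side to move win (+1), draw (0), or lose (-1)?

value(XX./O../.XO, O) = +1

[XX./O../.XO] O move#1: (0,2):-1/XXO/O../.XO, (1,1):+1/XX./OO./.XO*, (1,2):-1/XX./O.O/.XO, (2,0):-1/XX./O../OXO
[XX./OO./.XO] X move#2: (0,2):-1/XXX/OO./.XO*, (1,2):-1/XX./OOX/.XO, (2,0):-1/XX./OO./XXO
[XXX/OO./.XO] O move#3: (1,2):+1/XXX/OOO/.XO*, (2,0):-1/XXX/OO./OXO
[XXX/OOO/.XO] end (terminal -1, X#4); searched XX./O../.XO to 4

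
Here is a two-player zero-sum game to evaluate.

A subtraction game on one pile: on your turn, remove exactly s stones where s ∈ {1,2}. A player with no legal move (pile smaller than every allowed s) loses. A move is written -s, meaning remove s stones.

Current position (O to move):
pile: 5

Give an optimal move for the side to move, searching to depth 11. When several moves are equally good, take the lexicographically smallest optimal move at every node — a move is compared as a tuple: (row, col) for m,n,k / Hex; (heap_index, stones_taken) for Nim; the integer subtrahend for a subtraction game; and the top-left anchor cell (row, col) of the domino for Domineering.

O's best at [5]: -2

p1 O@[5]: -1[4]-1 -2[3]+1*
p2 X@[3]: -1[2]-1* -2[1]-1
p3 O@[2]: -1[1]-1 -2[0]+1*
p4 X@[0] terminal -1; root [5] d11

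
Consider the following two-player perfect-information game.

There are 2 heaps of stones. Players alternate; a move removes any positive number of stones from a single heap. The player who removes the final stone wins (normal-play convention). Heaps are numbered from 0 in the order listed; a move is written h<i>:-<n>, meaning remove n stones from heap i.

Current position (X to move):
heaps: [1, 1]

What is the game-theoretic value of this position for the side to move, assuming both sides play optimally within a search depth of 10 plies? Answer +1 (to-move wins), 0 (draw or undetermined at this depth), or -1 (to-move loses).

ply 1, X at (1,1) | h0:-1=-1→(0,1)*; h1:-1=-1→(1,0)
ply 2, O at (0,1) | h1:-1=+1→(0,0)*
ply 3: (0,0) is terminal -1 (X); from (1,1) depth 10

value((1,1), X) = -1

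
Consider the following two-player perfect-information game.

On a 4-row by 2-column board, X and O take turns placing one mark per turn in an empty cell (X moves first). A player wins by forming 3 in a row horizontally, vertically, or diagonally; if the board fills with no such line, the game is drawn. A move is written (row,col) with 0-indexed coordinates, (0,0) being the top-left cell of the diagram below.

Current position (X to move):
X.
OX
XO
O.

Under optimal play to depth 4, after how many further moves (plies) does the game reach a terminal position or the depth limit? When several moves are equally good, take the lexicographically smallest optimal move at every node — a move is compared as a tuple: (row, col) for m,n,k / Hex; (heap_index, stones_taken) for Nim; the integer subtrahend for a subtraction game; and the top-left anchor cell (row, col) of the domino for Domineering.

PV length from [X./OX/XO/O.]: 2 plies

[X./OX/XO/O.] X move#1: (0,1):+0/XX/OX/XO/O.*, (3,1):+0/X./OX/XO/OX
[XX/OX/XO/O.] O move#2: (3,1):+0/XX/OX/XO/OO*
[XX/OX/XO/OO] end (terminal +0, X#3); searched X./OX/XO/O. to 4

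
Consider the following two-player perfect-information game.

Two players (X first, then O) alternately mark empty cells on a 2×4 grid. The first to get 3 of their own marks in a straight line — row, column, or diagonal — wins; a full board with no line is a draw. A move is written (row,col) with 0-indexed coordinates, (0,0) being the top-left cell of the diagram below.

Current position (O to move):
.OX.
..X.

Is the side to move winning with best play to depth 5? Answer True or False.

p1 O@[.OX./..X.]: (0,0)[OOX./..X.]-1 (0,3)[.OXO/..X.]-1 (1,0)[.OX./O.X.]+0* (1,1)[.OX./.OX.]+0 (1,3)[.OX./..XO]+0
p2 X@[.OX./O.X.]: (0,0)[XOX./O.X.]+0* (0,3)[.OXX/O.X.]+0 (1,1)[.OX./OXX.]+0 (1,3)[.OX./O.XX]+0
p3 O@[XOX./O.X.]: (0,3)[XOXO/O.X.]+0* (1,1)[XOX./OOX.]+0 (1,3)[XOX./O.XO]+0
p4 X@[XOXO/O.X.]: (1,1)[XOXO/OXX.]+0* (1,3)[XOXO/O.XX]+0
p5 O@[XOXO/OXX.]: (1,3)[XOXO/OXXO]+0*
p6 X@[XOXO/OXXO] terminal +0; root [.OX./..X.] d5

O winning at [.OX./..X.]: False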